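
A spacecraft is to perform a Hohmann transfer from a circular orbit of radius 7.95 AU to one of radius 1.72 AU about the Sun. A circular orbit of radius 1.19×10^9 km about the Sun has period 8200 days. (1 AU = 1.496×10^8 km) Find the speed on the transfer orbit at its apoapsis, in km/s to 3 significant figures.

From Kepler's third law T² = 4π²r³/μ at r = 1.19×10^9 km, T = 8200 days = 8200 × 86400 s = 7.0848×10^8 s: μ = 4π²r³/T² = 1.32540×10^11 km³/s².
In km: r₁ = 7.95 × 1.496×10^8 = 1.18932×10^9 km; r₂ = 1.72 × 1.496×10^8 = 2.57312×10^8 km.
Semi-major axis of the transfer orbit: a_t = (1.18932×10^9 + 2.57312×10^8)/2 = 7.23316×10^8 km.
At apoapsis, r = 1.18932×10^9 km.
Vis-viva: v = √[μ(2/r − 1/a_t)] = √[1.32540×10^11 × (2/1.18932×10^9 − 1/7.23316×10^8)] = 6.296 km/s.

v = 6.30 km/s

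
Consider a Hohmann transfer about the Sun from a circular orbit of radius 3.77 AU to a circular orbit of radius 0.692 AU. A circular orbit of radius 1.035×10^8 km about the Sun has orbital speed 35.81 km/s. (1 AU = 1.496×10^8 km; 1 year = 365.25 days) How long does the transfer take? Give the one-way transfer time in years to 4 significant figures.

From the circular-orbit relation v² = μ/r at r = 1.035×10^8 km: μ = v²r = (35.81)² × 1.035×10^8 = 1.32724×10^11 km³/s².
In km: r₁ = 3.77 × 1.496×10^8 = 5.63992×10^8 km; r₂ = 0.692 × 1.496×10^8 = 1.035232×10^8 km.
Transfer-ellipse semi-major axis a_t = (r₁ + r₂)/2 = (5.63992×10^8 + 1.035232×10^8)/2 = 3.337576×10^8 km.
By Kepler's third law the transfer-orbit period is T = 2π√(a_t³/μ), so t = T/2 = 5.258×10^7 s.
Converting: 5.258×10^7 s ÷ 3.15576×10^7 s/year (365.25 × 86400) = 1.666 years.

t = 1.666 years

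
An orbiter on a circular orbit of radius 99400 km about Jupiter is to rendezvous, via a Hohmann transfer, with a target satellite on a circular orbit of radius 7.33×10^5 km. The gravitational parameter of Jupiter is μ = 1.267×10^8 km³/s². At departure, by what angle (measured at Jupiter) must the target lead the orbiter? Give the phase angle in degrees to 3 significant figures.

φ = 103°

Semi-major axis of the transfer orbit: a_t = (99400 + 7.330×10^5)/2 = 4.162×10^5 km.
The half-period of the transfer ellipse is t = π√(a_t³/μ) = 74940 s.
The target's mean motion on its circular orbit is ω₂ = √(μ/r₂³) = 1.794×10^-5 rad/s.
Angle swept by the target during transfer: ω₂·t = 1.344 rad = 77.01°.
The orbiter traverses 180° on the transfer ellipse, so the target must lead by 180° − 77.01° = 103°.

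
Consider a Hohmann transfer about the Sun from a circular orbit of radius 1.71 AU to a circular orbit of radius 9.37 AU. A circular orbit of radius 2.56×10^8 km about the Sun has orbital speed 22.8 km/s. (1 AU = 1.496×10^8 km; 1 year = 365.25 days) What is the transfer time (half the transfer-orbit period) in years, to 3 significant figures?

From the circular-orbit relation v² = μ/r at r = 2.56×10^8 km: μ = v²r = (22.8)² × 2.56×10^8 = 1.33079×10^11 km³/s².
In km: r₁ = 1.71 × 1.496×10^8 = 2.55816×10^8 km; r₂ = 9.37 × 1.496×10^8 = 1.401752×10^9 km.
The Hohmann ellipse has a_t = (r₁ + r₂)/2 = 8.28784×10^8 km.
Half the transfer-orbit period gives t = π√(a_t³/μ) = 2.055×10^8 s.
Converting: 2.055×10^8 s ÷ 3.15576×10^7 s/year (365.25 × 86400) = 6.51 years.

t = 6.51 years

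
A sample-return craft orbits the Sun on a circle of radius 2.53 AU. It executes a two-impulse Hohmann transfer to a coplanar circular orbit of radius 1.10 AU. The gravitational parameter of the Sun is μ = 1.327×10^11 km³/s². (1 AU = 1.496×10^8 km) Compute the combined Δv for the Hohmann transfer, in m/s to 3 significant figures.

Δv = 9280 m/s

In km: r₁ = 2.53 × 1.496×10^8 = 3.78488×10^8 km; r₂ = 1.10 × 1.496×10^8 = 1.6456×10^8 km.
The Hohmann ellipse has a_t = (r₁ + r₂)/2 = 2.71524×10^8 km.
At r₁ the circular-orbit speed is v₁ = √(μ/r₁) = 18.724 km/s.
Transfer-orbit speed at r₁ (vis-viva): v_a = √[μ(2/r₁ − 1/a_t)] = 14.577 km/s.
First burn Δv₁ = |v_a − v₁| = 4.147 km/s.
At r₂, v₂ = √(μ/r₂) = 28.40 km/s.
Transfer-orbit speed at r₂: v_p = √[μ(2/r₂ − 1/a_t)] = 33.53 km/s.
Second burn Δv₂ = |v₂ − v_p| = 5.130 km/s.
Δv = Δv₁ + Δv₂ = 4.147 + 5.130 = 9.277 km/s.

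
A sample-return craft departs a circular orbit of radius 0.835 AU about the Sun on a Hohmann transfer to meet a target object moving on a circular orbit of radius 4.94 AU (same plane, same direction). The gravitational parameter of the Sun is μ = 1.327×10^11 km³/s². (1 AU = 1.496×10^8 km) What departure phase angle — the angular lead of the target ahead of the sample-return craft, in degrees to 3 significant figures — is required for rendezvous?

In km: r₁ = 0.835 × 1.496×10^8 = 1.24916×10^8 km; r₂ = 4.94 × 1.496×10^8 = 7.39024×10^8 km.
The Hohmann ellipse has a_t = (r₁ + r₂)/2 = 4.3197×10^8 km.
The half-period of the transfer ellipse is t = π√(a_t³/μ) = 7.743×10^7 s.
Target angular speed ω₂ = √(μ/r₂³) = 1.813×10^-8 rad/s.
Angle swept by the target during transfer: ω₂·t = 1.404 rad = 80.44°.
Arrival is 180° from departure on the ellipse, so φ = 180° − 80.44° = 99.6°.

φ = 99.6°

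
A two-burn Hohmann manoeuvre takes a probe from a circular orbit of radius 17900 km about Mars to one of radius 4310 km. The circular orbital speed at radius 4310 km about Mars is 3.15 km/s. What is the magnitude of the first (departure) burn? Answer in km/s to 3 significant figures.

Δv₁ = 0.583 km/s

From the circular-orbit relation v² = μ/r at r = 4310 km: μ = v²r = (3.15)² × 4310 = 42766.0 km³/s².
Semi-major axis of the transfer orbit: a_t = (17900 + 4310)/2 = 11105 km.
Circular speed at r = 17900 km: v_c = √(μ/r) = 1.54569 km/s.
Vis-viva on the transfer ellipse at r = 17900 km gives v_t = √[μ(2/r − 1/a_t)] = 0.962946 km/s.
Δv₁ = |v_t − v_c| = |0.962946 − 1.54569| = 0.5827 km/s.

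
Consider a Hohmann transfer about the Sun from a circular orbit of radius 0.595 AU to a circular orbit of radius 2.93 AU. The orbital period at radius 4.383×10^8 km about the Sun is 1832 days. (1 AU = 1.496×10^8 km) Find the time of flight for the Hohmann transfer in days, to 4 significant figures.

t = 427.4 days

From Kepler's third law T² = 4π²r³/μ at r = 4.383×10^8 km, T = 1832 days = 1832 × 86400 s = 1.582848×10^8 s: μ = 4π²r³/T² = 1.32677×10^11 km³/s².
In km: r₁ = 0.595 × 1.496×10^8 = 8.9012×10^7 km; r₂ = 2.93 × 1.496×10^8 = 4.38328×10^8 km.
Semi-major axis of the transfer orbit: a_t = (8.9012×10^7 + 4.38328×10^8)/2 = 2.6367×10^8 km.
Transfer time t = π√(a_t³/μ) = π√((2.6367×10^8)³ / 1.32677×10^11) = 3.693×10^7 s.
Converting: 3.693×10^7 s ÷ 86400 s/day = 427.4 days.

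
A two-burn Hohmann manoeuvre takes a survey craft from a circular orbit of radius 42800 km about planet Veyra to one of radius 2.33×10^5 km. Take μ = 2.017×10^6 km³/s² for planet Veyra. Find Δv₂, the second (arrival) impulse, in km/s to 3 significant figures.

Δv₂ = 1.30 km/s

The Hohmann ellipse has a_t = (r₁ + r₂)/2 = 1.379×10^5 km.
On the circular orbit at r = 2.330×10^5 km, v_c = √(μ/r) = 2.942 km/s.
Transfer-orbit speed at the same r (vis-viva, a = a_t): v_t = √[μ(2/r − 1/a_t)] = 1.639 km/s.
Δv₂ = |v_t − v_c| = |1.639 − 2.942| = 1.303 km/s.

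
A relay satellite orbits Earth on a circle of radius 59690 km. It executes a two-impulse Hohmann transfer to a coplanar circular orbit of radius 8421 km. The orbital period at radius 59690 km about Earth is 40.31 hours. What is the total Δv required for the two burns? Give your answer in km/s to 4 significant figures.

From Kepler's third law T² = 4π²r³/μ at r = 59690 km, T = 40.31 hours = 40.31 × 3600 s = 1.45116×10^5 s: μ = 4π²r³/T² = 3.98689×10^5 km³/s².
Transfer-ellipse semi-major axis a_t = (r₁ + r₂)/2 = (59690 + 8421)/2 = 34055.5 km.
At r₁ the circular-orbit speed is v₁ = √(μ/r₁) = 2.584 km/s.
On the transfer ellipse at r₁, vis-viva equation gives v_a = √[μ(2/r₁ − 1/a_t)] = 1.285 km/s.
First burn Δv₁ = |v_a − v₁| = 1.299 km/s.
At r₂, v₂ = √(μ/r₂) = 6.8807 km/s.
Transfer-orbit speed at r₂: v_p = √[μ(2/r₂ − 1/a_t)] = 9.1095 km/s.
Second burn Δv₂ = |v₂ − v_p| = 2.229 km/s.
Total Δv = Δv₁ + Δv₂ = 3.528 km/s.

Δv = 3.528 km/s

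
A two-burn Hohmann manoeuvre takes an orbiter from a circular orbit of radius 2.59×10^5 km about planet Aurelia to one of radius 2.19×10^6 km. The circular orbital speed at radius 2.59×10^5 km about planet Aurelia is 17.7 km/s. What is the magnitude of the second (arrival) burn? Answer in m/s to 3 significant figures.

From the circular-orbit relation v² = μ/r at r = 2.59×10^5 km: μ = v²r = (17.7)² × 2.59×10^5 = 8.11421×10^7 km³/s².
Semi-major axis of the transfer orbit: a_t = (2.590×10^5 + 2.190×10^6)/2 = 1.2245×10^6 km.
On the circular orbit at r = 2.190×10^6 km, v_c = √(μ/r) = 6.087 km/s.
Transfer-orbit speed at the same r (vis-viva, a = a_t): v_t = √[μ(2/r − 1/a_t)] = 2.799 km/s.
Δv₂ = |v_t − v_c| = |2.799 − 6.087| = 3.288 km/s.

Δv₂ = 3290 m/s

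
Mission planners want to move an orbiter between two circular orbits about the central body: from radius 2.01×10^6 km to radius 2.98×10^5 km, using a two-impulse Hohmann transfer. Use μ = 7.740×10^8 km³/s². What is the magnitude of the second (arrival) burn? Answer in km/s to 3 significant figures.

Δv₂ = 16.3 km/s

The Hohmann ellipse has a_t = (r₁ + r₂)/2 = 1.154×10^6 km.
Circular speed at r = 2.980×10^5 km: v_c = √(μ/r) = 50.96 km/s.
Transfer-orbit speed at the same r (vis-viva, a = a_t): v_t = √[μ(2/r − 1/a_t)] = 67.26 km/s.
Δv₂ = |v_t − v_c| = |67.26 − 50.96| = 16.30 km/s.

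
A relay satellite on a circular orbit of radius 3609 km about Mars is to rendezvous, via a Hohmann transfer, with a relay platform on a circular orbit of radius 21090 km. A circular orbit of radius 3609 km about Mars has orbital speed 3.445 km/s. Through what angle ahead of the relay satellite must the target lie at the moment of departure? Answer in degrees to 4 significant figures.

From the circular-orbit relation v² = μ/r at r = 3609 km: μ = v²r = (3.445)² × 3609 = 42831.7 km³/s².
The Hohmann ellipse has a_t = (r₁ + r₂)/2 = 12349.5 km.
The half-period of the transfer ellipse is t = π√(a_t³/μ) = 20832 s.
Target angular speed ω₂ = √(μ/r₂³) = 6.7572×10^-5 rad/s.
Angle swept by the target during transfer: ω₂·t = 1.4077 rad = 80.66°.
The relay satellite traverses 180° on the transfer ellipse, so the target must lead by 180° − 80.66° = 99.34°.

φ = 99.34°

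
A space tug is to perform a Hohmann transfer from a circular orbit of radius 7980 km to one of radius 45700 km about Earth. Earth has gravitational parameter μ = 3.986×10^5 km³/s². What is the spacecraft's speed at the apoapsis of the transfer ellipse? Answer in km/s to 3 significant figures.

v = 1.61 km/s

Semi-major axis of the transfer orbit: a_t = (7980 + 45700)/2 = 26840 km.
At apoapsis, r = 45700 km.
Vis-viva: v = √[μ(2/r − 1/a_t)] = √[3.986×10^5 × (2/45700 − 1/26840)] = 1.610 km/s.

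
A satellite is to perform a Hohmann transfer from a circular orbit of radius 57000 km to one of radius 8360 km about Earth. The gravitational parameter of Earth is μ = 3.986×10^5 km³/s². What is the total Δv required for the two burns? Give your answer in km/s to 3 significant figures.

Δv = 3.52 km/s

Transfer-ellipse semi-major axis a_t = (r₁ + r₂)/2 = (57000 + 8360)/2 = 32680 km.
At r₁ the circular-orbit speed is v₁ = √(μ/r₁) = 2.644 km/s.
On the transfer ellipse at r₁, vis-viva equation gives v_a = √[μ(2/r₁ − 1/a_t)] = 1.337 km/s.
First burn Δv₁ = |v_a − v₁| = 1.307 km/s.
Circular speed at r₂: v₂ = √(μ/r₂) = 6.905 km/s.
Transfer-orbit speed at r₂: v_p = √[μ(2/r₂ − 1/a_t)] = 9.119 km/s.
Second burn Δv₂ = |v₂ − v_p| = 2.214 km/s.
Δv = Δv₁ + Δv₂ = 1.307 + 2.214 = 3.521 km/s.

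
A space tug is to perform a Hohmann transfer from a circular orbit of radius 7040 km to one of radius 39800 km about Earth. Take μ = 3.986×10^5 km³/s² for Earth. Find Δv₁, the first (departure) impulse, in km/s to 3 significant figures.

Δv₁ = 2.28 km/s

Transfer-ellipse semi-major axis a_t = (r₁ + r₂)/2 = (7040 + 39800)/2 = 23420 km.
Circular speed at r = 7040 km: v_c = √(μ/r) = 7.52458 km/s.
Transfer-orbit speed at the same r (vis-viva, a = a_t): v_t = √[μ(2/r − 1/a_t)] = 9.80913 km/s.
Δv₁ = |v_t − v_c| = |9.80913 − 7.52458| = 2.285 km/s.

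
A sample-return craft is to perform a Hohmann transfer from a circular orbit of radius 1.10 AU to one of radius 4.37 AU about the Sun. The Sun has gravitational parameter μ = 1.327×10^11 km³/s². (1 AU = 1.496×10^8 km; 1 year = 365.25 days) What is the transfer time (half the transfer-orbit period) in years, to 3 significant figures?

t = 2.26 years

In km: r₁ = 1.10 × 1.496×10^8 = 1.6456×10^8 km; r₂ = 4.37 × 1.496×10^8 = 6.53752×10^8 km.
Semi-major axis of the transfer orbit: a_t = (1.6456×10^8 + 6.53752×10^8)/2 = 4.09156×10^8 km.
Half the transfer-orbit period gives t = π√(a_t³/μ) = 7.138×10^7 s.
Converting: 7.138×10^7 s ÷ 3.15576×10^7 s/year (365.25 × 86400) = 2.26 years.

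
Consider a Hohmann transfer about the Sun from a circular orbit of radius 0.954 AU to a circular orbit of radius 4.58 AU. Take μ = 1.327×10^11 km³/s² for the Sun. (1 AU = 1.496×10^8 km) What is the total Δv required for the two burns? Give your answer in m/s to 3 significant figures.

Δv = 14500 m/s

In km: r₁ = 0.954 × 1.496×10^8 = 1.427184×10^8 km; r₂ = 4.58 × 1.496×10^8 = 6.85168×10^8 km.
Transfer-ellipse semi-major axis a_t = (r₁ + r₂)/2 = (1.427184×10^8 + 6.85168×10^8)/2 = 4.139432×10^8 km.
At r₁ the circular-orbit speed is v₁ = √(μ/r₁) = 30.4927 km/s.
Transfer-orbit speed at r₁ (v² = μ(2/r − 1/a)): v_p = √[μ(2/r₁ − 1/a_t)] = 39.2305 km/s.
First burn Δv₁ = |v_p − v₁| = 8.738 km/s.
At r₂, v₂ = √(μ/r₂) = 13.917 km/s.
Transfer-orbit speed at r₂: v_a = √[μ(2/r₂ − 1/a_t)] = 8.1716 km/s.
Second burn Δv₂ = |v₂ − v_a| = 5.745 km/s.
Total Δv = Δv₁ + Δv₂ = 14.48 km/s.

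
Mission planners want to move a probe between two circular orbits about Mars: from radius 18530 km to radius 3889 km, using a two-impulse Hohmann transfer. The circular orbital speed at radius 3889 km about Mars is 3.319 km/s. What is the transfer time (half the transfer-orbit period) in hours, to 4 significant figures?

t = 5.004 hours

From the circular-orbit relation v² = μ/r at r = 3889 km: μ = v²r = (3.319)² × 3889 = 42840.3 km³/s².
The Hohmann ellipse has a_t = (r₁ + r₂)/2 = 11209.5 km.
Transfer time t = π√(a_t³/μ) = π√((11209.5)³ / 42840.3) = 18014 s.
Converting: 18014 s ÷ 3600 s/hour = 5.004 hours.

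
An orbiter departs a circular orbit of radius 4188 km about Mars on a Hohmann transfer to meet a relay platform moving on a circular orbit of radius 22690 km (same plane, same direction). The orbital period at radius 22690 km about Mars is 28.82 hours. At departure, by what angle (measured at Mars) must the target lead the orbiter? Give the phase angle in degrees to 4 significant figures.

From Kepler's third law T² = 4π²r³/μ at r = 22690 km, T = 28.82 hours = 28.82 × 3600 s = 1.03752×10^5 s: μ = 4π²r³/T² = 42842.1 km³/s².
Semi-major axis of the transfer orbit: a_t = (4188 + 22690)/2 = 13439 km.
Transfer time t = π√(a_t³/μ) = 23650 s.
Target angular speed ω₂ = √(μ/r₂³) = 6.056×10^-5 rad/s.
Angle swept by the target during transfer: ω₂·t = 1.432 rad = 82.05°.
Arrival is 180° from departure on the ellipse, so φ = 180° − 82.05° = 97.95°.

φ = 97.95°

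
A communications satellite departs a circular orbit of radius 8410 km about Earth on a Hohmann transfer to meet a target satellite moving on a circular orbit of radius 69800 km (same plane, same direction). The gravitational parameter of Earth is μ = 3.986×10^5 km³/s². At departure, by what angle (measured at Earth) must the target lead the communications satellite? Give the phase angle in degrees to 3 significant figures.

Semi-major axis of the transfer orbit: a_t = (8410 + 69800)/2 = 39105 km.
Transfer time t = π√(a_t³/μ) = 38480 s.
Target angular speed ω₂ = √(μ/r₂³) = 3.4236×10^-5 rad/s.
Angle swept by the target during transfer: ω₂·t = 1.3174 rad = 75.48°.
The communications satellite traverses 180° on the transfer ellipse, so the target must lead by 180° − 75.48° = 105°.

φ = 105°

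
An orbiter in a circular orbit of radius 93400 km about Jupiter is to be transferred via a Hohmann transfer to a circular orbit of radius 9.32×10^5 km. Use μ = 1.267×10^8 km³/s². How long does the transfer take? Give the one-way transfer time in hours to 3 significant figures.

t = 28.5 hours

The Hohmann ellipse has a_t = (r₁ + r₂)/2 = 5.127×10^5 km.
By Kepler's third law the transfer-orbit period is T = 2π√(a_t³/μ), so t = T/2 = 1.025×10^5 s.
Converting: 1.025×10^5 s ÷ 3600 s/hour = 28.5 hours.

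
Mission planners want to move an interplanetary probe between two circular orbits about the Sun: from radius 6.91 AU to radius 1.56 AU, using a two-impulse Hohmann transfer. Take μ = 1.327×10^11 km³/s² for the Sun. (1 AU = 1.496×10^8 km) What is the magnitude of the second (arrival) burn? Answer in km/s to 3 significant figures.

Δv₂ = 6.61 km/s

In km: r₁ = 6.91 × 1.496×10^8 = 1.033736×10^9 km; r₂ = 1.56 × 1.496×10^8 = 2.33376×10^8 km.
Transfer-ellipse semi-major axis a_t = (r₁ + r₂)/2 = (1.033736×10^9 + 2.33376×10^8)/2 = 6.33556×10^8 km.
Circular speed at r = 2.33376×10^8 km: v_c = √(μ/r) = 23.8456 km/s.
Transfer-orbit speed at the same r (vis-viva, a = a_t): v_t = √[μ(2/r − 1/a_t)] = 30.4593 km/s.
Δv₂ = |v_t − v_c| = |30.4593 − 23.8456| = 6.614 km/s.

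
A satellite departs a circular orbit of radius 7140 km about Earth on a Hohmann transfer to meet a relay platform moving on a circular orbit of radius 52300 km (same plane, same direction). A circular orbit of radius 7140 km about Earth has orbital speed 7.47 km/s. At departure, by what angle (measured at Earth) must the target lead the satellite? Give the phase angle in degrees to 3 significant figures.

φ = 103°

From the circular-orbit relation v² = μ/r at r = 7140 km: μ = v²r = (7.47)² × 7140 = 3.98418×10^5 km³/s².
Semi-major axis of the transfer orbit: a_t = (7140 + 52300)/2 = 29720 km.
The half-period of the transfer ellipse is t = π√(a_t³/μ) = 25501 s.
The target's mean motion on its circular orbit is ω₂ = √(μ/r₂³) = 5.2774×10^-5 rad/s.
Angle swept by the target during transfer: ω₂·t = 1.3458 rad = 77.11°.
The satellite traverses 180° on the transfer ellipse, so the target must lead by 180° − 77.11° = 103°.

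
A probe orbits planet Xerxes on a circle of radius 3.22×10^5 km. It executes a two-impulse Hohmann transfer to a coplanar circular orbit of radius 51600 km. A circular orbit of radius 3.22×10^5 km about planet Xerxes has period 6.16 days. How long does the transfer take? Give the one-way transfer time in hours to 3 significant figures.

From Kepler's third law T² = 4π²r³/μ at r = 3.22×10^5 km, T = 6.16 days = 6.16 × 86400 s = 5.32224×10^5 s: μ = 4π²r³/T² = 4.65306×10^6 km³/s².
The Hohmann ellipse has a_t = (r₁ + r₂)/2 = 1.868×10^5 km.
Transfer time t = π√(a_t³/μ) = π√((1.868×10^5)³ / 4.65306×10^6) = 1.176×10^5 s.
Converting: 1.176×10^5 s ÷ 3600 s/hour = 32.7 hours.

t = 32.7 hours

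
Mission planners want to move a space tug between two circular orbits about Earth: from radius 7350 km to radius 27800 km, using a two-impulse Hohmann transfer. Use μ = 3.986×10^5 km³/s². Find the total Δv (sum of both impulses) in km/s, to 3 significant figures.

Δv = 3.24 km/s

The Hohmann ellipse has a_t = (r₁ + r₂)/2 = 17575 km.
Circular speed at r₁: v₁ = √(μ/r₁) = √(3.986×10^5/7350) = 7.364 km/s.
Transfer-orbit speed at r₁ (v² = μ(2/r − 1/a)): v_p = √[μ(2/r₁ − 1/a_t)] = 9.262 km/s.
First burn Δv₁ = |v_p − v₁| = 1.898 km/s.
At r₂, v₂ = √(μ/r₂) = 3.787 km/s.
Transfer-orbit speed at r₂: v_a = √[μ(2/r₂ − 1/a_t)] = 2.449 km/s.
Second burn Δv₂ = |v₂ − v_a| = 1.338 km/s.
Total Δv = Δv₁ + Δv₂ = 3.236 km/s.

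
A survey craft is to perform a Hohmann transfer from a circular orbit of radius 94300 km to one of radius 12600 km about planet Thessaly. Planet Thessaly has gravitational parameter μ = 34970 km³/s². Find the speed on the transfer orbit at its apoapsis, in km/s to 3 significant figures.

Semi-major axis of the transfer orbit: a_t = (94300 + 12600)/2 = 53450 km.
The apoapsis of the transfer ellipse is at r = 94300 km.
From the vis-viva equation, v = √[μ(2/r − 1/a_t)] = 0.2957 km/s.

v = 0.296 km/s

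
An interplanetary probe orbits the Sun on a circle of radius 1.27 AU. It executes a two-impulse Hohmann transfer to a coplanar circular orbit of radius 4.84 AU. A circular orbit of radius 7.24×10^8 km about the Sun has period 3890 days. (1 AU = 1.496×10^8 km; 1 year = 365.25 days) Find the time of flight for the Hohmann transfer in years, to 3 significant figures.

t = 2.67 years

From Kepler's third law T² = 4π²r³/μ at r = 7.24×10^8 km, T = 3890 days = 3890 × 86400 s = 3.36096×10^8 s: μ = 4π²r³/T² = 1.32632×10^11 km³/s².
In km: r₁ = 1.27 × 1.496×10^8 = 1.89992×10^8 km; r₂ = 4.84 × 1.496×10^8 = 7.24064×10^8 km.
Transfer-ellipse semi-major axis a_t = (r₁ + r₂)/2 = (1.89992×10^8 + 7.24064×10^8)/2 = 4.57028×10^8 km.
By Kepler's third law the transfer-orbit period is T = 2π√(a_t³/μ), so t = T/2 = 8.428×10^7 s.
Converting: 8.428×10^7 s ÷ 3.15576×10^7 s/year (365.25 × 86400) = 2.67 years.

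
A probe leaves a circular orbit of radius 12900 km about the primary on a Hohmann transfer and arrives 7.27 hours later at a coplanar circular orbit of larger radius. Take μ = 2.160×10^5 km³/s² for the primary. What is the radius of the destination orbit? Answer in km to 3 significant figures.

Transfer time t = 7.27 hours = 26172 s, and t = π√(a_t³/μ).
So a_t = (μ t²/π²)^(1/3) = (2.160×10^5 × (26172)² / π²)^(1/3) = 24657 km.
Since a_t = (r₁ + r₂)/2, r₂ = 2a_t − r₁ = 2×24657 − 12900 = 36414 km.

r₂ = 36400 km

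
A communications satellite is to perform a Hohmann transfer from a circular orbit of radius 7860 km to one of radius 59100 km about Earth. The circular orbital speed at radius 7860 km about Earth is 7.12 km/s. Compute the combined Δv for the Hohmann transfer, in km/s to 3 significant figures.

From the circular-orbit relation v² = μ/r at r = 7860 km: μ = v²r = (7.12)² × 7860 = 3.98458×10^5 km³/s².
Semi-major axis of the transfer orbit: a_t = (7860 + 59100)/2 = 33480 km.
Circular speed at r₁: v₁ = √(μ/r₁) = √(3.98458×10^5/7860) = 7.120 km/s.
Transfer-orbit speed at r₁ (vis-viva equation): v_p = √[μ(2/r₁ − 1/a_t)] = 9.460 km/s.
First burn Δv₁ = |v_p − v₁| = 2.340 km/s.
Circular speed at r₂: v₂ = √(μ/r₂) = 2.59655 km/s.
Transfer-orbit speed at r₂: v_a = √[μ(2/r₂ − 1/a_t)] = 1.25810 km/s.
Second burn Δv₂ = |v₂ − v_a| = 1.338 km/s.
Δv = Δv₁ + Δv₂ = 2.340 + 1.338 = 3.678 km/s.

Δv = 3.68 km/s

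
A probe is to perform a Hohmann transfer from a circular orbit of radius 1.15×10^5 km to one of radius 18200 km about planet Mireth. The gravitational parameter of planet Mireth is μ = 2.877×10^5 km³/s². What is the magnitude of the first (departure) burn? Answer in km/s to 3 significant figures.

Δv₁ = 0.755 km/s

Transfer-ellipse semi-major axis a_t = (r₁ + r₂)/2 = (1.150×10^5 + 18200)/2 = 66600 km.
On the circular orbit at r = 1.150×10^5 km, v_c = √(μ/r) = 1.5817 km/s.
Vis-viva on the transfer ellipse at r = 1.150×10^5 km gives v_t = √[μ(2/r − 1/a_t)] = 0.82684 km/s.
Δv₁ = |v_t − v_c| = |0.82684 − 1.5817| = 0.7549 km/s.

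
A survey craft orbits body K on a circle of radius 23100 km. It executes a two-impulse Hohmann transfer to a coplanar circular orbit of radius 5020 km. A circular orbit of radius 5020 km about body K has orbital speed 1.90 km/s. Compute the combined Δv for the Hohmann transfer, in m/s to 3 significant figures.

Δv = 892 m/s

From the circular-orbit relation v² = μ/r at r = 5020 km: μ = v²r = (1.90)² × 5020 = 18122.2 km³/s².
Transfer-ellipse semi-major axis a_t = (r₁ + r₂)/2 = (23100 + 5020)/2 = 14060 km.
At r₁ the circular-orbit speed is v₁ = √(μ/r₁) = 0.8857 km/s.
On the transfer ellipse at r₁, vis-viva gives v_a = √[μ(2/r₁ − 1/a_t)] = 0.5292 km/s.
First burn Δv₁ = |v_a − v₁| = 0.3565 km/s.
Circular speed at r₂: v₂ = √(μ/r₂) = 1.9000 km/s.
Transfer-orbit speed at r₂: v_p = √[μ(2/r₂ − 1/a_t)] = 2.4354 km/s.
Second burn Δv₂ = |v₂ − v_p| = 0.5354 km/s.
Δv = Δv₁ + Δv₂ = 0.3565 + 0.5354 = 0.8919 km/s.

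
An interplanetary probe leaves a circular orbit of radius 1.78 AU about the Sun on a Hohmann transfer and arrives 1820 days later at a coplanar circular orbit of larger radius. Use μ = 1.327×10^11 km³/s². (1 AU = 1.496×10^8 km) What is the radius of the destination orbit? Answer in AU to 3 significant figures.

In km: r₁ = 1.78 × 1.496×10^8 = 2.66288×10^8 km.
Transfer time t = 1820 days = 1.57248×10^8 s, and t = π√(a_t³/μ).
So a_t = (μ t²/π²)^(1/3) = (1.327×10^11 × (1.57248×10^8)² / π²)^(1/3) = 6.9276×10^8 km.
Since a_t = (r₁ + r₂)/2, r₂ = 2a_t − r₁ = 2×6.9276×10^8 − 2.66288×10^8 = 1.119232×10^9 km.
In AU: r₂ = 1.119232×10^9 / 1.496×10^8 = 7.48 AU.

r₂ = 7.48 AU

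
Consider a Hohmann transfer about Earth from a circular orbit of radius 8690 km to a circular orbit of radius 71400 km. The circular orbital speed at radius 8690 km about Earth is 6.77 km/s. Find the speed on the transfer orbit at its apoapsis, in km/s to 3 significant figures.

v = 1.10 km/s

From the circular-orbit relation v² = μ/r at r = 8690 km: μ = v²r = (6.77)² × 8690 = 3.98288×10^5 km³/s².
The Hohmann ellipse has a_t = (r₁ + r₂)/2 = 40045 km.
At apoapsis, r = 71400 km.
From the vis-viva equation, v = √[μ(2/r − 1/a_t)] = 1.100 km/s.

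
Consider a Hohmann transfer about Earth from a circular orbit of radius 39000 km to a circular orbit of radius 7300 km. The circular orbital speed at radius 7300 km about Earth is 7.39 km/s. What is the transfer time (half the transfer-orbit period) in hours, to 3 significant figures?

From the circular-orbit relation v² = μ/r at r = 7300 km: μ = v²r = (7.39)² × 7300 = 3.98668×10^5 km³/s².
The Hohmann ellipse has a_t = (r₁ + r₂)/2 = 23150 km.
By Kepler's third law the transfer-orbit period is T = 2π√(a_t³/μ), so t = T/2 = 17530 s.
Converting: 17530 s ÷ 3600 s/hour = 4.87 hours.

t = 4.87 hours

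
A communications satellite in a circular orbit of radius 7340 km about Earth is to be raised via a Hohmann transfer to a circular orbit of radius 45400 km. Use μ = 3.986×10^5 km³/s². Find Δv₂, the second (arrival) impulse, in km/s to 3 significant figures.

Δv₂ = 1.40 km/s

Semi-major axis of the transfer orbit: a_t = (7340 + 45400)/2 = 26370 km.
On the circular orbit at r = 45400 km, v_c = √(μ/r) = 2.963 km/s.
Vis-viva on the transfer ellipse at r = 45400 km gives v_t = √[μ(2/r − 1/a_t)] = 1.563 km/s.
Δv₂ = |v_t − v_c| = |1.563 − 2.963| = 1.400 km/s.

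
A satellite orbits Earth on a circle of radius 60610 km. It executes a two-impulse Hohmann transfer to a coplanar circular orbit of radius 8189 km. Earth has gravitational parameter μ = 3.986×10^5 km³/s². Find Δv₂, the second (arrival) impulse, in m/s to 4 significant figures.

Δv₂ = 2284 m/s

The Hohmann ellipse has a_t = (r₁ + r₂)/2 = 34399.5 km.
Circular speed at r = 8189 km: v_c = √(μ/r) = 6.977 km/s.
Transfer-orbit speed at the same r (vis-viva, a = a_t): v_t = √[μ(2/r − 1/a_t)] = 9.261 km/s.
Δv₂ = |v_t − v_c| = |9.261 − 6.977| = 2.284 km/s.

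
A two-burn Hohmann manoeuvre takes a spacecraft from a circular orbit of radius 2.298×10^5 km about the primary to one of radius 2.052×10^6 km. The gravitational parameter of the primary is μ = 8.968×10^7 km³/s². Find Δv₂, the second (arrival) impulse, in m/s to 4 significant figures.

Δv₂ = 3644 m/s

The Hohmann ellipse has a_t = (r₁ + r₂)/2 = 1.1409×10^6 km.
On the circular orbit at r = 2.052×10^6 km, v_c = √(μ/r) = 6.611 km/s.
Transfer-orbit speed at the same r (vis-viva, a = a_t): v_t = √[μ(2/r − 1/a_t)] = 2.967 km/s.
Δv₂ = |v_t − v_c| = |2.967 − 6.611| = 3.644 km/s.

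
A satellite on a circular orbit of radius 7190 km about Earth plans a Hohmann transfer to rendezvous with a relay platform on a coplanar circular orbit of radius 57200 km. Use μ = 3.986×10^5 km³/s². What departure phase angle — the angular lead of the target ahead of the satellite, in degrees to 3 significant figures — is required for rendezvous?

Semi-major axis of the transfer orbit: a_t = (7190 + 57200)/2 = 32195 km.
The half-period of the transfer ellipse is t = π√(a_t³/μ) = 28745 s.
Target angular speed ω₂ = √(μ/r₂³) = 4.6150×10^-5 rad/s.
Angle swept by the target during transfer: ω₂·t = 1.3266 rad = 76.01°.
Arrival is 180° from departure on the ellipse, so φ = 180° − 76.01° = 104°.

φ = 104°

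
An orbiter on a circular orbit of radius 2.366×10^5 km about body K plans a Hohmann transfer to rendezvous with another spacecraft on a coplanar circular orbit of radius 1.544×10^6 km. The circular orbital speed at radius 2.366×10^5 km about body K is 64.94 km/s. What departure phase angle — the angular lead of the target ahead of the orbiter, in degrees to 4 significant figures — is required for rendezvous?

From the circular-orbit relation v² = μ/r at r = 2.366×10^5 km: μ = v²r = (64.94)² × 2.366×10^5 = 9.97790×10^8 km³/s².
Transfer-ellipse semi-major axis a_t = (r₁ + r₂)/2 = (2.366×10^5 + 1.544×10^6)/2 = 8.903×10^5 km.
Transfer time t = π√(a_t³/μ) = 83547.8 s.
The target's mean motion on its circular orbit is ω₂ = √(μ/r₂³) = 1.64645×10^-5 rad/s.
Angle swept by the target during transfer: ω₂·t = 1.37557 rad = 78.81°.
The orbiter traverses 180° on the transfer ellipse, so the target must lead by 180° − 78.81° = 101.2°.

φ = 101.2°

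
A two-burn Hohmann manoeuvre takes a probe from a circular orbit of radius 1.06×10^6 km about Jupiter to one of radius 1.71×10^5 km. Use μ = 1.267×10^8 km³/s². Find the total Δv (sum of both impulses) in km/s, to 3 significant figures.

The Hohmann ellipse has a_t = (r₁ + r₂)/2 = 6.155×10^5 km.
Circular speed at r₁: v₁ = √(μ/r₁) = √(1.267×10^8/1.060×10^6) = 10.933 km/s.
On the transfer ellipse at r₁, vis-viva equation gives v_a = √[μ(2/r₁ − 1/a_t)] = 5.7626 km/s.
First burn Δv₁ = |v_a − v₁| = 5.170 km/s.
Circular speed at r₂: v₂ = √(μ/r₂) = 27.220 km/s.
Transfer-orbit speed at r₂: v_p = √[μ(2/r₂ − 1/a_t)] = 35.721 km/s.
Second burn Δv₂ = |v₂ − v_p| = 8.501 km/s.
Δv = Δv₁ + Δv₂ = 5.170 + 8.501 = 13.67 km/s.

Δv = 13.7 km/s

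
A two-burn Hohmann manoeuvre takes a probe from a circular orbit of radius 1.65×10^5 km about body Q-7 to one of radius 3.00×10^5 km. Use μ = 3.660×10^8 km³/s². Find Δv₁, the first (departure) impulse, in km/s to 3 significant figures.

Δv₁ = 6.40 km/s

The Hohmann ellipse has a_t = (r₁ + r₂)/2 = 2.325×10^5 km.
On the circular orbit at r = 1.650×10^5 km, v_c = √(μ/r) = 47.0976 km/s.
Transfer-orbit speed at the same r (vis-viva, a = a_t): v_t = √[μ(2/r − 1/a_t)] = 53.4993 km/s.
Δv₁ = |v_t − v_c| = |53.4993 − 47.0976| = 6.402 km/s.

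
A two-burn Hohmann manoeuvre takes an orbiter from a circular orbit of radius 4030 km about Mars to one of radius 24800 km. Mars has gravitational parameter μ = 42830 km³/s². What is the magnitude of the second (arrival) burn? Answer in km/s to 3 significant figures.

Δv₂ = 0.619 km/s

Transfer-ellipse semi-major axis a_t = (r₁ + r₂)/2 = (4030 + 24800)/2 = 14415 km.
Circular speed at r = 24800 km: v_c = √(μ/r) = 1.31416 km/s.
Vis-viva on the transfer ellipse at r = 24800 km gives v_t = √[μ(2/r − 1/a_t)] = 0.694854 km/s.
Δv₂ = |v_t − v_c| = |0.694854 − 1.31416| = 0.6193 km/s.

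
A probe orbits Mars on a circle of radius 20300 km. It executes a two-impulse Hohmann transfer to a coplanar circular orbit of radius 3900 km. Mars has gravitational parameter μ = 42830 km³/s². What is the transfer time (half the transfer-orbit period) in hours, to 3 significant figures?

Transfer-ellipse semi-major axis a_t = (r₁ + r₂)/2 = (20300 + 3900)/2 = 12100 km.
By Kepler's third law the transfer-orbit period is T = 2π√(a_t³/μ), so t = T/2 = 20200 s.
Converting: 20200 s ÷ 3600 s/hour = 5.61 hours.

t = 5.61 hours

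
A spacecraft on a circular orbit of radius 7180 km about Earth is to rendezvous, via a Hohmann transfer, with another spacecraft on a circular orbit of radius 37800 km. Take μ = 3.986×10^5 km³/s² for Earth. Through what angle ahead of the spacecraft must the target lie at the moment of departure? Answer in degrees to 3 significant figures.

Transfer-ellipse semi-major axis a_t = (r₁ + r₂)/2 = (7180 + 37800)/2 = 22490 km.
Transfer time t = π√(a_t³/μ) = 16783 s.
The target's mean motion on its circular orbit is ω₂ = √(μ/r₂³) = 8.5907×10^-5 rad/s.
Angle swept by the target during transfer: ω₂·t = 1.4418 rad = 82.61°.
Arrival is 180° from departure on the ellipse, so φ = 180° − 82.61° = 97.4°.

φ = 97.4°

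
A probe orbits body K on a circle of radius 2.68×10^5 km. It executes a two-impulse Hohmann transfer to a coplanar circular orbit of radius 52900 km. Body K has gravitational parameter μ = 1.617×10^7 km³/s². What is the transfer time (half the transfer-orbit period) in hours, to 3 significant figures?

Transfer-ellipse semi-major axis a_t = (r₁ + r₂)/2 = (2.680×10^5 + 52900)/2 = 1.6045×10^5 km.
By Kepler's third law the transfer-orbit period is T = 2π√(a_t³/μ), so t = T/2 = 50210 s.
Converting: 50210 s ÷ 3600 s/hour = 13.9 hours.

t = 13.9 hours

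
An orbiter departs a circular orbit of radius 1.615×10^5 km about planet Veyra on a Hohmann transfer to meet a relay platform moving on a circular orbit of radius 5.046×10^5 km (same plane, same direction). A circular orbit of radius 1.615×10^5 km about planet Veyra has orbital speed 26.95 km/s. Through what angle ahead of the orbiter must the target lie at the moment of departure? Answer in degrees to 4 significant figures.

From the circular-orbit relation v² = μ/r at r = 1.615×10^5 km: μ = v²r = (26.95)² × 1.615×10^5 = 1.17298×10^8 km³/s².
The Hohmann ellipse has a_t = (r₁ + r₂)/2 = 3.3305×10^5 km.
Transfer time t = π√(a_t³/μ) = 55753 s.
Target angular speed ω₂ = √(μ/r₂³) = 3.0215×10^-5 rad/s.
Angle swept by the target during transfer: ω₂·t = 1.6846 rad = 96.52°.
Arrival is 180° from departure on the ellipse, so φ = 180° − 96.52° = 83.48°.

φ = 83.48°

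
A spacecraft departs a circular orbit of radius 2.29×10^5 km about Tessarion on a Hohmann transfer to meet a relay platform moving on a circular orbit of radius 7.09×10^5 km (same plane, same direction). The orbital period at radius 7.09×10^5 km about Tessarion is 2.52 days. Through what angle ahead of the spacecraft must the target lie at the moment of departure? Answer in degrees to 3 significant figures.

From Kepler's third law T² = 4π²r³/μ at r = 7.09×10^5 km, T = 2.52 days = 2.52 × 86400 s = 2.17728×10^5 s: μ = 4π²r³/T² = 2.96804×10^8 km³/s².
The Hohmann ellipse has a_t = (r₁ + r₂)/2 = 4.690×10^5 km.
The half-period of the transfer ellipse is t = π√(a_t³/μ) = 58570 s.
The target's mean motion on its circular orbit is ω₂ = √(μ/r₂³) = 2.8858×10^-5 rad/s.
Angle swept by the target during transfer: ω₂·t = 1.6902 rad = 96.84°.
The spacecraft traverses 180° on the transfer ellipse, so the target must lead by 180° − 96.84° = 83.2°.

φ = 83.2°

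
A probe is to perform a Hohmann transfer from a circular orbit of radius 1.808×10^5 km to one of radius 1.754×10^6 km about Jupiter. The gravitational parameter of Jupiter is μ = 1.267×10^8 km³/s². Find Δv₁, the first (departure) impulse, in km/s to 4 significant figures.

Δv₁ = 9.173 km/s

Semi-major axis of the transfer orbit: a_t = (1.808×10^5 + 1.754×10^6)/2 = 9.674×10^5 km.
Circular speed at r = 1.808×10^5 km: v_c = √(μ/r) = 26.472 km/s.
Transfer-orbit speed at the same r (vis-viva, a = a_t): v_t = √[μ(2/r − 1/a_t)] = 35.645 km/s.
Δv₁ = |v_t − v_c| = |35.645 − 26.472| = 9.173 km/s.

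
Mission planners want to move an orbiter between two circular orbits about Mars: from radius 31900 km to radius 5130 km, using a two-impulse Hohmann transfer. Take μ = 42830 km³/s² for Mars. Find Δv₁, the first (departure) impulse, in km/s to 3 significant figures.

Δv₁ = 0.549 km/s

Semi-major axis of the transfer orbit: a_t = (31900 + 5130)/2 = 18515 km.
Circular speed at r = 31900 km: v_c = √(μ/r) = 1.1587 km/s.
Transfer-orbit speed at the same r (vis-viva, a = a_t): v_t = √[μ(2/r − 1/a_t)] = 0.60992 km/s.
Δv₁ = |v_t − v_c| = |0.60992 − 1.1587| = 0.5488 km/s.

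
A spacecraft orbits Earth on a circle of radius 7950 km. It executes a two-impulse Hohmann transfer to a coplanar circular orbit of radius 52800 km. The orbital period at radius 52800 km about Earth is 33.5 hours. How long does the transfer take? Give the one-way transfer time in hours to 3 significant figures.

From Kepler's third law T² = 4π²r³/μ at r = 52800 km, T = 33.5 hours = 33.5 × 3600 s = 1.206×10^5 s: μ = 4π²r³/T² = 3.99546×10^5 km³/s².
Semi-major axis of the transfer orbit: a_t = (7950 + 52800)/2 = 30375 km.
Transfer time t = π√(a_t³/μ) = π√((30375)³ / 3.99546×10^5) = 26310 s.
Converting: 26310 s ÷ 3600 s/hour = 7.31 hours.

t = 7.31 hours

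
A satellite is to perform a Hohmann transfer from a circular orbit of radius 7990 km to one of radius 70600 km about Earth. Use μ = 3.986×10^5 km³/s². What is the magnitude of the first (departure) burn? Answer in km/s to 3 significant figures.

Δv₁ = 2.40 km/s

The Hohmann ellipse has a_t = (r₁ + r₂)/2 = 39295 km.
On the circular orbit at r = 7990 km, v_c = √(μ/r) = 7.063 km/s.
Vis-viva on the transfer ellipse at r = 7990 km gives v_t = √[μ(2/r − 1/a_t)] = 9.467 km/s.
Δv₁ = |v_t − v_c| = |9.467 − 7.063| = 2.404 km/s.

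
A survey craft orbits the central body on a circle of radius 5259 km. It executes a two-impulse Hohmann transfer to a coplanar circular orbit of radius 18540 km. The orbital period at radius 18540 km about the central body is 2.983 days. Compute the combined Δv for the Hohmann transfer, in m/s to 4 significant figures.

Δv = 362.2 m/s

From Kepler's third law T² = 4π²r³/μ at r = 18540 km, T = 2.983 days = 2.983 × 86400 s = 2.577312×10^5 s: μ = 4π²r³/T² = 3787.52 km³/s².
The Hohmann ellipse has a_t = (r₁ + r₂)/2 = 11899.5 km.
At r₁ the circular-orbit speed is v₁ = √(μ/r₁) = 0.8486447 km/s.
Transfer-orbit speed at r₁ (v² = μ(2/r − 1/a)): v_p = √[μ(2/r₁ − 1/a_t)] = 1.059294 km/s.
First burn Δv₁ = |v_p − v₁| = 0.21065 km/s.
Circular speed at r₂: v₂ = √(μ/r₂) = 0.451984 km/s.
Transfer-orbit speed at r₂: v_a = √[μ(2/r₂ − 1/a_t)] = 0.300476 km/s.
Second burn Δv₂ = |v₂ − v_a| = 0.15151 km/s.
Total Δv = Δv₁ + Δv₂ = 0.3622 km/s.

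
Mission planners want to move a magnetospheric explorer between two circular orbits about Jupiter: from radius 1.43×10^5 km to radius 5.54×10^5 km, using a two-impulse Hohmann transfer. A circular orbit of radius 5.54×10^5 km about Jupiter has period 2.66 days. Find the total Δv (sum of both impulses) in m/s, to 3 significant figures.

From Kepler's third law T² = 4π²r³/μ at r = 5.54×10^5 km, T = 2.66 days = 2.66 × 86400 s = 2.29824×10^5 s: μ = 4π²r³/T² = 1.27086×10^8 km³/s².
Semi-major axis of the transfer orbit: a_t = (1.430×10^5 + 5.540×10^5)/2 = 3.485×10^5 km.
Circular speed at r₁: v₁ = √(μ/r₁) = √(1.27086×10^8/1.430×10^5) = 29.8113 km/s.
Transfer-orbit speed at r₁ (vis-viva): v_p = √[μ(2/r₁ − 1/a_t)] = 37.5867 km/s.
First burn Δv₁ = |v_p − v₁| = 7.775 km/s.
At r₂, v₂ = √(μ/r₂) = 15.146 km/s.
Transfer-orbit speed at r₂: v_a = √[μ(2/r₂ − 1/a_t)] = 9.7020 km/s.
Second burn Δv₂ = |v₂ − v_a| = 5.444 km/s.
Total Δv = Δv₁ + Δv₂ = 13.22 km/s.

Δv = 13200 m/s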